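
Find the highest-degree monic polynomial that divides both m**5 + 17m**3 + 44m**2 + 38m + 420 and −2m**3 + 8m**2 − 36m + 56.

m**2 − 2m + 14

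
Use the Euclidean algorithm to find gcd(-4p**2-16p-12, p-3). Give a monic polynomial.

Euclidean algorithm in ℚ[p]:
  -4p**2-16p-12 = (-4p-28)(p-3) + (-96)
  p-3 = (-(1/96)p+1/32)(-96) + (0)
The last nonzero remainder is the constant -96, so the polynomials are coprime and gcd = 1.

1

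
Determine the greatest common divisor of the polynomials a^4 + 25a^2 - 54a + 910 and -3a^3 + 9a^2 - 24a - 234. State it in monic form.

Euclidean algorithm in ℚ[a]:
  a^4 + 25a^2 - 54a + 910 = (-(1/3)a - 1)(-3a^3 + 9a^2 - 24a - 234) + (26a^2 - 156a + 676)
  -3a^3 + 9a^2 - 24a - 234 = (-(3/26)a - 9/26)(26a^2 - 156a + 676) + (0)
Last nonzero remainder: 26a^2 - 156a + 676. Dividing through by 26 gives the monic gcd a^2 - 6a + 26.

a^2 - 6a + 26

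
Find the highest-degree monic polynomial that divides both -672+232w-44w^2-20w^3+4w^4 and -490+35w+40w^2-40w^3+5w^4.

7-3w+w^2

Repeated division with remainder:
  4w^4-20w^3-44w^2+232w-672 = (4/5)(5w^4-40w^3+40w^2+35w-490) + (12w^3-76w^2+204w-280)
  5w^4-40w^3+40w^2+35w-490 = ((5/12)w-25/36)(12w^3-76w^2+204w-280) + (-(880/9)w^2+(880/3)w-6160/9)
  12w^3-76w^2+204w-280 = (-(27/220)w+9/22)(-(880/9)w^2+(880/3)w-6160/9) + (0)
Last nonzero remainder: -(880/9)w^2+(880/3)w-6160/9. Dividing through by -880/9 gives the monic gcd w^2-3w+7.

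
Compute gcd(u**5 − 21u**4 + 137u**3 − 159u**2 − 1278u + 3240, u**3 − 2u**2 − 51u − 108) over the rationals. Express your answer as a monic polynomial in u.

u**2 − 6u − 27

Euclidean algorithm in ℚ[u]:
  u**5 − 21u**4 + 137u**3 − 159u**2 − 1278u + 3240 = (u**2 − 19u + 150)(u**3 − 2u**2 − 51u − 108) + (−720u**2 + 4320u + 19440)
  u**3 − 2u**2 − 51u − 108 = (−(1/720)u − 1/180)(−720u**2 + 4320u + 19440) + (0)
Last nonzero remainder: −720u**2 + 4320u + 19440. Dividing through by −720 gives the monic gcd u**2 − 6u − 27.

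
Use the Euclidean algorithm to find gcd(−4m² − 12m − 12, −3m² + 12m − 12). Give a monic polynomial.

Euclidean algorithm in ℚ[m]:
  −4m² − 12m − 12 = (4/3)(−3m² + 12m − 12) + (−28m + 4)
  −3m² + 12m − 12 = ((3/28)m − 81/196)(−28m + 4) + (−507/49)
  −28m + 4 = ((1372/507)m − 196/507)(−507/49) + (0)
The last nonzero remainder is the constant −507/49, so the polynomials are coprime and gcd = 1.

1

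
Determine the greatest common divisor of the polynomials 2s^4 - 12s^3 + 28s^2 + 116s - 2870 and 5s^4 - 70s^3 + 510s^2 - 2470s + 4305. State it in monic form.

s^3 - 11s^2 + 69s - 287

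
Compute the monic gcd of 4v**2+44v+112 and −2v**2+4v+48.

v+4

By polynomial division,
  4v**2+44v+112 = (−2)(−2v**2+4v+48) + (52v+208)
  −2v**2+4v+48 = (−(1/26)v+3/13)(52v+208) + (0)
Last nonzero remainder: 52v+208. Dividing through by 52 gives the monic gcd v+4.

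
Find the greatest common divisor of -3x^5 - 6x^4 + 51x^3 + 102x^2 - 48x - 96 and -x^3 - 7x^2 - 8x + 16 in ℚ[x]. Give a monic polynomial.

Euclidean algorithm in ℚ[x]:
  -3x^5 - 6x^4 + 51x^3 + 102x^2 - 48x - 96 = (3x^2 - 15x + 30)(-x^3 - 7x^2 - 8x + 16) + (144x^2 + 432x - 576)
  -x^3 - 7x^2 - 8x + 16 = (-(1/144)x - 1/36)(144x^2 + 432x - 576) + (0)
Last nonzero remainder: 144x^2 + 432x - 576. Dividing through by 144 gives the monic gcd x^2 + 3x - 4.

x^2 + 3x - 4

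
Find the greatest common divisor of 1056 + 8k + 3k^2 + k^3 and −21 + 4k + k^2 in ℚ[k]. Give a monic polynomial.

1

Apply the Euclidean algorithm:
  k^3 + 3k^2 + 8k + 1056 = (k − 1)(k^2 + 4k − 21) + (33k + 1035)
  k^2 + 4k − 21 = ((1/33)k − 301/363)(33k + 1035) + (101304/121)
  33k + 1035 = ((1331/33768)k + 13915/11256)(101304/121) + (0)
The last nonzero remainder is the constant 101304/121, so the polynomials are coprime and gcd = 1.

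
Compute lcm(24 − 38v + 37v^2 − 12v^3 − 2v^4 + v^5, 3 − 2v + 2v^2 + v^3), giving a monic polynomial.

72 − 90v + 73v^2 + v^3 − 18v^4 + v^5 + v^6

Euclidean algorithm in ℚ[v]:
  v^5 − 2v^4 − 12v^3 + 37v^2 − 38v + 24 = (v^2 − 4v − 2)(v^3 + 2v^2 − 2v + 3) + (30v^2 − 30v + 30)
  v^3 + 2v^2 − 2v + 3 = ((1/30)v + 1/10)(30v^2 − 30v + 30) + (0)
Last nonzero remainder: 30v^2 − 30v + 30. Dividing through by 30 gives the monic gcd v^2 − v + 1.
Then lcm(f, g) = f·g / gcd(f, g); expanding and making the result monic gives the answer.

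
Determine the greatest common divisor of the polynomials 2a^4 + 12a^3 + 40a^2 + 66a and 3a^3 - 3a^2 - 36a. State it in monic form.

a^2 + 3a

Euclidean algorithm in ℚ[a]:
  2a^4 + 12a^3 + 40a^2 + 66a = ((2/3)a + 14/3)(3a^3 - 3a^2 - 36a) + (78a^2 + 234a)
  3a^3 - 3a^2 - 36a = ((1/26)a - 2/13)(78a^2 + 234a) + (0)
Last nonzero remainder: 78a^2 + 234a. Dividing through by 78 gives the monic gcd a^2 + 3a.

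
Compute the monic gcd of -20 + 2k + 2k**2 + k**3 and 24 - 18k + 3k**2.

Euclidean algorithm in ℚ[k]:
  k**3 + 2k**2 + 2k - 20 = ((1/3)k + 8/3)(3k**2 - 18k + 24) + (42k - 84)
  3k**2 - 18k + 24 = ((1/14)k - 2/7)(42k - 84) + (0)
Last nonzero remainder: 42k - 84. Dividing through by 42 gives the monic gcd k - 2.

-2 + k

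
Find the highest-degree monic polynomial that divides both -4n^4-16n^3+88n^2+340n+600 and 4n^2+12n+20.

Repeated division with remainder:
  -4n^4-16n^3+88n^2+340n+600 = (-n^2-n+30)(4n^2+12n+20) + (0)
Last nonzero remainder: 4n^2+12n+20. Dividing through by 4 gives the monic gcd n^2+3n+5.

n^2+3n+5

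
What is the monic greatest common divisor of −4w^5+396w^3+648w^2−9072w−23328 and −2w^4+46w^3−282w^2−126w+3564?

w^3−12w^2+9w+162

By polynomial division,
  −4w^5+396w^3+648w^2−9072w−23328 = (2w+46)(−2w^4+46w^3−282w^2−126w+3564) + (−1156w^3+13872w^2−10404w−187272)
  −2w^4+46w^3−282w^2−126w+3564 = ((1/578)w−11/578)(−1156w^3+13872w^2−10404w−187272) + (0)
Last nonzero remainder: −1156w^3+13872w^2−10404w−187272. Dividing through by −1156 gives the monic gcd w^3−12w^2+9w+162.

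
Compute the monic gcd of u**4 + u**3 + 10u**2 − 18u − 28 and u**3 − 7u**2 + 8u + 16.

u + 1

Repeated division with remainder:
  u**4 + u**3 + 10u**2 − 18u − 28 = (u + 8)(u**3 − 7u**2 + 8u + 16) + (58u**2 − 98u − 156)
  u**3 − 7u**2 + 8u + 16 = ((1/58)u − 77/841)(58u**2 − 98u − 156) + ((1444/841)u + 1444/841)
  58u**2 − 98u − 156 = ((24389/722)u − 32799/361)((1444/841)u + 1444/841) + (0)
Last nonzero remainder: (1444/841)u + 1444/841. Dividing through by 1444/841 gives the monic gcd u + 1.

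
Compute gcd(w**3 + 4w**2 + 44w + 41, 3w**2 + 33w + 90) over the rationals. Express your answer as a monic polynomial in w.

Euclidean algorithm in ℚ[w]:
  w**3 + 4w**2 + 44w + 41 = ((1/3)w − 7/3)(3w**2 + 33w + 90) + (91w + 251)
  3w**2 + 33w + 90 = ((3/91)w + 2250/8281)(91w + 251) + (180540/8281)
  91w + 251 = ((753571/180540)w + 2078531/180540)(180540/8281) + (0)
The last nonzero remainder is the constant 180540/8281, so the polynomials are coprime and gcd = 1.

1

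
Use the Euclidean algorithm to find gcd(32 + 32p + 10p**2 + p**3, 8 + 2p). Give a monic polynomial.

By polynomial division,
  p**3 + 10p**2 + 32p + 32 = ((1/2)p**2 + 3p + 4)(2p + 8) + (0)
Last nonzero remainder: 2p + 8. Dividing through by 2 gives the monic gcd p + 4.

4 + p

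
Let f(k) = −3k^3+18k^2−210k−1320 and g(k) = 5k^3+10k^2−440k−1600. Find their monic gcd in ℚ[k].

Apply the Euclidean algorithm:
  −3k^3+18k^2−210k−1320 = (−3/5)(5k^3+10k^2−440k−1600) + (24k^2−474k−2280)
  5k^3+10k^2−440k−1600 = ((5/24)k+145/32)(24k^2−474k−2280) + ((34925/16)k+34925/4)
  24k^2−474k−2280 = ((384/34925)k−1824/6985)((34925/16)k+34925/4) + (0)
Last nonzero remainder: (34925/16)k+34925/4. Dividing through by 34925/16 gives the monic gcd k+4.

k+4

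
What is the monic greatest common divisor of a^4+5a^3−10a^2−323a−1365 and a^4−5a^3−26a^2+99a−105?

a^2−2a−35

Euclidean algorithm in ℚ[a]:
  a^4+5a^3−10a^2−323a−1365 = (a^4−5a^3−26a^2+99a−105) + (10a^3+16a^2−422a−1260)
  a^4−5a^3−26a^2+99a−105 = ((1/10)a−33/50)(10a^3+16a^2−422a−1260) + ((669/25)a^2−(1338/25)a−4683/5)
  10a^3+16a^2−422a−1260 = ((250/669)a+300/223)((669/25)a^2−(1338/25)a−4683/5) + (0)
Last nonzero remainder: (669/25)a^2−(1338/25)a−4683/5. Dividing through by 669/25 gives the monic gcd a^2−2a−35.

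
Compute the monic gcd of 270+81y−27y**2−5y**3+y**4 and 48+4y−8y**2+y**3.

−6+y

Repeated division with remainder:
  y**4−5y**3−27y**2+81y+270 = (y+3)(y**3−8y**2+4y+48) + (−7y**2+21y+126)
  y**3−8y**2+4y+48 = (−(1/7)y+5/7)(−7y**2+21y+126) + (7y−42)
  −7y**2+21y+126 = (−y−3)(7y−42) + (0)
Last nonzero remainder: 7y−42. Dividing through by 7 gives the monic gcd y−6.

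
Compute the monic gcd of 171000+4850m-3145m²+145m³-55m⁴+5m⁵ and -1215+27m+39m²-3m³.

Repeated division with remainder:
  5m⁵-55m⁴+145m³-3145m²+4850m+171000 = (-(5/3)m²-(10/3)m-320/3)(-3m³+39m²+27m-1215) + (-920m²+3680m+41400)
  -3m³+39m²+27m-1215 = ((3/920)m-27/920)(-920m²+3680m+41400) + (0)
Last nonzero remainder: -920m²+3680m+41400. Dividing through by -920 gives the monic gcd m²-4m-45.

-45-4m+m²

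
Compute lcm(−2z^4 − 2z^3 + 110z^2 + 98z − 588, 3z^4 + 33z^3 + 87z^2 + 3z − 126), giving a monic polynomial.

Euclidean algorithm in ℚ[z]:
  −2z^4 − 2z^3 + 110z^2 + 98z − 588 = (−2/3)(3z^4 + 33z^3 + 87z^2 + 3z − 126) + (20z^3 + 168z^2 + 100z − 672)
  3z^4 + 33z^3 + 87z^2 + 3z − 126 = ((3/20)z + 39/100)(20z^3 + 168z^2 + 100z − 672) + ((162/25)z^2 + (324/5)z + 3402/25)
  20z^3 + 168z^2 + 100z − 672 = ((250/81)z − 400/81)((162/25)z^2 + (324/5)z + 3402/25) + (0)
Last nonzero remainder: (162/25)z^2 + (324/5)z + 3402/25. Dividing through by 162/25 gives the monic gcd z^2 + 10z + 21.
Then lcm(f, g) = f·g / gcd(f, g); expanding and making the result monic gives the answer.

z^6 + 2z^5 − 56z^4 − 106z^3 + 355z^2 + 392z − 588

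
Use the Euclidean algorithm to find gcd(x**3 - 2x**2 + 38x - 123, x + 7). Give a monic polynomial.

Apply the Euclidean algorithm:
  x**3 - 2x**2 + 38x - 123 = (x**2 - 9x + 101)(x + 7) + (-830)
  x + 7 = (-(1/830)x - 7/830)(-830) + (0)
The last nonzero remainder is the constant -830, so the polynomials are coprime and gcd = 1.

1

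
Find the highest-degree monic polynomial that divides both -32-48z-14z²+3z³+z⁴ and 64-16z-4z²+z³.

-16+z²

Apply the Euclidean algorithm:
  z⁴+3z³-14z²-48z-32 = (z+7)(z³-4z²-16z+64) + (30z²-480)
  z³-4z²-16z+64 = ((1/30)z-2/15)(30z²-480) + (0)
Last nonzero remainder: 30z²-480. Dividing through by 30 gives the monic gcd z²-16.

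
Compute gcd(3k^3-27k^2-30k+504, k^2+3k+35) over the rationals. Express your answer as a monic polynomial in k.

Euclidean algorithm in ℚ[k]:
  3k^3-27k^2-30k+504 = (3k-36)(k^2+3k+35) + (-27k+1764)
  k^2+3k+35 = (-(1/27)k-205/81)(-27k+1764) + (40495/9)
  -27k+1764 = (-(243/40495)k+2268/5785)(40495/9) + (0)
The last nonzero remainder is the constant 40495/9, so the polynomials are coprime and gcd = 1.

1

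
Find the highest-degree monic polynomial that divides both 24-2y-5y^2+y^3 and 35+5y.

Apply the Euclidean algorithm:
  y^3-5y^2-2y+24 = ((1/5)y^2-(12/5)y+82/5)(5y+35) + (-550)
  5y+35 = (-(1/110)y-7/110)(-550) + (0)
The last nonzero remainder is the constant -550, so the polynomials are coprime and gcd = 1.

1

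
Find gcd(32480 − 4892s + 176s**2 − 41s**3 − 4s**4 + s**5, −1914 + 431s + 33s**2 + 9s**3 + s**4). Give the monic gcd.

58 + s + s**2

By polynomial division,
  s**5 − 4s**4 − 41s**3 + 176s**2 − 4892s + 32480 = (s − 13)(s**4 + 9s**3 + 33s**2 + 431s − 1914) + (43s**3 + 174s**2 + 2625s + 7598)
  s**4 + 9s**3 + 33s**2 + 431s − 1914 = ((1/43)s + 213/1849)(43s**3 + 174s**2 + 2625s + 7598) + (−(88920/1849)s**2 − (88920/1849)s − 5157360/1849)
  43s**3 + 174s**2 + 2625s + 7598 = (−(79507/88920)s − 242219/88920)(−(88920/1849)s**2 − (88920/1849)s − 5157360/1849) + (0)
Last nonzero remainder: −(88920/1849)s**2 − (88920/1849)s − 5157360/1849. Dividing through by −88920/1849 gives the monic gcd s**2 + s + 58.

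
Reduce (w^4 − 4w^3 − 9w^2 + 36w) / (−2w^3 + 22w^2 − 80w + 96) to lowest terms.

Euclidean algorithm in ℚ[w]:
  w^4 − 4w^3 − 9w^2 + 36w = (−(1/2)w − 7/2)(−2w^3 + 22w^2 − 80w + 96) + (28w^2 − 196w + 336)
  −2w^3 + 22w^2 − 80w + 96 = (−(1/14)w + 2/7)(28w^2 − 196w + 336) + (0)
Last nonzero remainder: 28w^2 − 196w + 336. Dividing through by 28 gives the monic gcd w^2 − 7w + 12.
Cancel w^2 − 7w + 12 from numerator and denominator to get the reduced form.

(−w^2 − 3w)/(2w − 8)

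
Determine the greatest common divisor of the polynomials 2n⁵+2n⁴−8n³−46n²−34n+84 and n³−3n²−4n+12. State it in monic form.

Euclidean algorithm in ℚ[n]:
  2n⁵+2n⁴−8n³−46n²−34n+84 = (2n²+8n+24)(n³−3n²−4n+12) + (34n²−34n−204)
  n³−3n²−4n+12 = ((1/34)n−1/17)(34n²−34n−204) + (0)
Last nonzero remainder: 34n²−34n−204. Dividing through by 34 gives the monic gcd n²−n−6.

n²−n−6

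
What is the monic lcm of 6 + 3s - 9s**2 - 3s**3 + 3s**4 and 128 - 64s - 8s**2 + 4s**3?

-32 - 16s + 50s**2 + 17s**3 - 19s**4 - s**5 + s**6

Apply the Euclidean algorithm:
  3s**4 - 3s**3 - 9s**2 + 3s + 6 = ((3/4)s + 3/4)(4s**3 - 8s**2 - 64s + 128) + (45s**2 - 45s - 90)
  4s**3 - 8s**2 - 64s + 128 = ((4/45)s - 4/45)(45s**2 - 45s - 90) + (-60s + 120)
  45s**2 - 45s - 90 = (-(3/4)s - 3/4)(-60s + 120) + (0)
Last nonzero remainder: -60s + 120. Dividing through by -60 gives the monic gcd s - 2.
Then lcm(f, g) = f·g / gcd(f, g); expanding and making the result monic gives the answer.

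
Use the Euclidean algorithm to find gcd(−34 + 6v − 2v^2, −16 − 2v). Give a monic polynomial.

1

By polynomial division,
  −2v^2 + 6v − 34 = (v − 11)(−2v − 16) + (−210)
  −2v − 16 = ((1/105)v + 8/105)(−210) + (0)
The last nonzero remainder is the constant −210, so the polynomials are coprime and gcd = 1.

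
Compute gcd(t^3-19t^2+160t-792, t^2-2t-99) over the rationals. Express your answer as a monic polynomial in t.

t-11

By polynomial division,
  t^3-19t^2+160t-792 = (t-17)(t^2-2t-99) + (225t-2475)
  t^2-2t-99 = ((1/225)t+1/25)(225t-2475) + (0)
Last nonzero remainder: 225t-2475. Dividing through by 225 gives the monic gcd t-11.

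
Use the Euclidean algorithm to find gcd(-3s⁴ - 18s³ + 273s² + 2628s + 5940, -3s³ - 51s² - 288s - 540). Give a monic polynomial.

By polynomial division,
  -3s⁴ - 18s³ + 273s² + 2628s + 5940 = (s - 11)(-3s³ - 51s² - 288s - 540) + (0)
Last nonzero remainder: -3s³ - 51s² - 288s - 540. Dividing through by -3 gives the monic gcd s³ + 17s² + 96s + 180.

s³ + 17s² + 96s + 180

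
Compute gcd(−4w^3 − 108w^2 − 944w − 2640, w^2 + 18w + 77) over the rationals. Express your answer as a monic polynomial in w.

w + 11

Euclidean algorithm in ℚ[w]:
  −4w^3 − 108w^2 − 944w − 2640 = (−4w − 36)(w^2 + 18w + 77) + (12w + 132)
  w^2 + 18w + 77 = ((1/12)w + 7/12)(12w + 132) + (0)
Last nonzero remainder: 12w + 132. Dividing through by 12 gives the monic gcd w + 11.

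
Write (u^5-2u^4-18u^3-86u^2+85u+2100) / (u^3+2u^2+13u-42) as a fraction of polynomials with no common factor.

Euclidean algorithm in ℚ[u]:
  u^5-2u^4-18u^3-86u^2+85u+2100 = (u^2-4u-23)(u^3+2u^2+13u-42) + (54u^2+216u+1134)
  u^3+2u^2+13u-42 = ((1/54)u-1/27)(54u^2+216u+1134) + (0)
Last nonzero remainder: 54u^2+216u+1134. Dividing through by 54 gives the monic gcd u^2+4u+21.
Cancel u^2+4u+21 from numerator and denominator to get the reduced form.

(u^3-6u^2-15u+100)/(u-2)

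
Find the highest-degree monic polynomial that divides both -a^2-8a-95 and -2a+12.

Repeated division with remainder:
  -a^2-8a-95 = ((1/2)a+7)(-2a+12) + (-179)
  -2a+12 = ((2/179)a-12/179)(-179) + (0)
The last nonzero remainder is the constant -179, so the polynomials are coprime and gcd = 1.

1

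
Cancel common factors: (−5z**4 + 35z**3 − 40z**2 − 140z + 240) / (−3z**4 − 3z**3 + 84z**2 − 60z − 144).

(5z**2 − 5z − 30)/(3z**2 + 21z + 18)

Euclidean algorithm in ℚ[z]:
  −5z**4 + 35z**3 − 40z**2 − 140z + 240 = (5/3)(−3z**4 − 3z**3 + 84z**2 − 60z − 144) + (40z**3 − 180z**2 − 40z + 480)
  −3z**4 − 3z**3 + 84z**2 − 60z − 144 = (−(3/40)z − 33/80)(40z**3 − 180z**2 − 40z + 480) + ((27/4)z**2 − (81/2)z + 54)
  40z**3 − 180z**2 − 40z + 480 = ((160/27)z + 80/9)((27/4)z**2 − (81/2)z + 54) + (0)
Last nonzero remainder: (27/4)z**2 − (81/2)z + 54. Dividing through by 27/4 gives the monic gcd z**2 − 6z + 8.
Cancel z**2 − 6z + 8 from numerator and denominator to get the reduced form.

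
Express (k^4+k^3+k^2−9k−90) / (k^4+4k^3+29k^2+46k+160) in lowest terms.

(k^2−9)/(k^2+3k+16)

Repeated division with remainder:
  k^4+k^3+k^2−9k−90 = (k^4+4k^3+29k^2+46k+160) + (−3k^3−28k^2−55k−250)
  k^4+4k^3+29k^2+46k+160 = (−(1/3)k+16/9)(−3k^3−28k^2−55k−250) + ((544/9)k^2+(544/9)k+5440/9)
  −3k^3−28k^2−55k−250 = (−(27/544)k−225/544)((544/9)k^2+(544/9)k+5440/9) + (0)
Last nonzero remainder: (544/9)k^2+(544/9)k+5440/9. Dividing through by 544/9 gives the monic gcd k^2+k+10.
Cancel k^2+k+10 from numerator and denominator to get the reduced form.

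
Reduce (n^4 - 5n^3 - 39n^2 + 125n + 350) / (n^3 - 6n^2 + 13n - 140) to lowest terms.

(n^3 + 2n^2 - 25n - 50)/(n^2 + n + 20)

Apply the Euclidean algorithm:
  n^4 - 5n^3 - 39n^2 + 125n + 350 = (n + 1)(n^3 - 6n^2 + 13n - 140) + (-46n^2 + 252n + 490)
  n^3 - 6n^2 + 13n - 140 = (-(1/46)n + 6/529)(-46n^2 + 252n + 490) + ((11000/529)n - 77000/529)
  -46n^2 + 252n + 490 = (-(12167/5500)n - 3703/1100)((11000/529)n - 77000/529) + (0)
Last nonzero remainder: (11000/529)n - 77000/529. Dividing through by 11000/529 gives the monic gcd n - 7.
Cancel n - 7 from numerator and denominator to get the reduced form.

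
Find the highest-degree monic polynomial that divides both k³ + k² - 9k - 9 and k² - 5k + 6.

k - 3

Euclidean algorithm in ℚ[k]:
  k³ + k² - 9k - 9 = (k + 6)(k² - 5k + 6) + (15k - 45)
  k² - 5k + 6 = ((1/15)k - 2/15)(15k - 45) + (0)
Last nonzero remainder: 15k - 45. Dividing through by 15 gives the monic gcd k - 3.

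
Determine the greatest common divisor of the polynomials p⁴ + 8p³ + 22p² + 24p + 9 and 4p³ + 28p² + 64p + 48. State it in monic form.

p + 3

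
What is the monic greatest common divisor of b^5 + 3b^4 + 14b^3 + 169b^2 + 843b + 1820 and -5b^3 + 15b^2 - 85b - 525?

Repeated division with remainder:
  b^5 + 3b^4 + 14b^3 + 169b^2 + 843b + 1820 = (-(1/5)b^2 - (6/5)b - 3)(-5b^3 + 15b^2 - 85b - 525) + (7b^2 - 42b + 245)
  -5b^3 + 15b^2 - 85b - 525 = (-(5/7)b - 15/7)(7b^2 - 42b + 245) + (0)
Last nonzero remainder: 7b^2 - 42b + 245. Dividing through by 7 gives the monic gcd b^2 - 6b + 35.

b^2 - 6b + 35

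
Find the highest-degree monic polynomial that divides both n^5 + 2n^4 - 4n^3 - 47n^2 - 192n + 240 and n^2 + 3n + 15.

n^2 + 3n + 15

Repeated division with remainder:
  n^5 + 2n^4 - 4n^3 - 47n^2 - 192n + 240 = (n^3 - n^2 - 16n + 16)(n^2 + 3n + 15) + (0)
The last nonzero remainder n^2 + 3n + 15 is already monic.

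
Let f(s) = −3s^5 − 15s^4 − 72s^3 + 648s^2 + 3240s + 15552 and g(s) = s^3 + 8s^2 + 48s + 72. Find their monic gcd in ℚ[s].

s^2 + 6s + 36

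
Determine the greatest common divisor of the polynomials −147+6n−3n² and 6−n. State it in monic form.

By polynomial division,
  −3n²+6n−147 = (3n+12)(−n+6) + (−219)
  −n+6 = ((1/219)n−2/73)(−219) + (0)
The last nonzero remainder is the constant −219, so the polynomials are coprime and gcd = 1.

1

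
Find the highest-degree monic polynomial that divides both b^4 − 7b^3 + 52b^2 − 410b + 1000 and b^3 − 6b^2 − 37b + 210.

By polynomial division,
  b^4 − 7b^3 + 52b^2 − 410b + 1000 = (b − 1)(b^3 − 6b^2 − 37b + 210) + (83b^2 − 657b + 1210)
  b^3 − 6b^2 − 37b + 210 = ((1/83)b + 159/6889)(83b^2 − 657b + 1210) + (−(250860/6889)b + 1254300/6889)
  83b^2 − 657b + 1210 = (−(571787/250860)b + 833569/125430)(−(250860/6889)b + 1254300/6889) + (0)
Last nonzero remainder: −(250860/6889)b + 1254300/6889. Dividing through by −250860/6889 gives the monic gcd b − 5.

b − 5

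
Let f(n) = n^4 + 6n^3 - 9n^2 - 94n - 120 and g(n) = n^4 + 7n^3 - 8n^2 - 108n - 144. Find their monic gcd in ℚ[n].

Euclidean algorithm in ℚ[n]:
  n^4 + 6n^3 - 9n^2 - 94n - 120 = (n^4 + 7n^3 - 8n^2 - 108n - 144) + (-n^3 - n^2 + 14n + 24)
  n^4 + 7n^3 - 8n^2 - 108n - 144 = (-n - 6)(-n^3 - n^2 + 14n + 24) + (0)
Last nonzero remainder: -n^3 - n^2 + 14n + 24. Dividing through by -1 gives the monic gcd n^3 + n^2 - 14n - 24.

n^3 + n^2 - 14n - 24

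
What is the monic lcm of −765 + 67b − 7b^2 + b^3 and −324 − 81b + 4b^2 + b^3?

−27540 − 7533b − 146b^2 + 12b^3 + 6b^4 + b^5

Euclidean algorithm in ℚ[b]:
  b^3 − 7b^2 + 67b − 765 = (b^3 + 4b^2 − 81b − 324) + (−11b^2 + 148b − 441)
  b^3 + 4b^2 − 81b − 324 = (−(1/11)b − 192/121)(−11b^2 + 148b − 441) + ((13764/121)b − 123876/121)
  −11b^2 + 148b − 441 = (−(1331/13764)b + 5929/13764)((13764/121)b − 123876/121) + (0)
Last nonzero remainder: (13764/121)b − 123876/121. Dividing through by 13764/121 gives the monic gcd b − 9.
Then lcm(f, g) = f·g / gcd(f, g); expanding and making the result monic gives the answer.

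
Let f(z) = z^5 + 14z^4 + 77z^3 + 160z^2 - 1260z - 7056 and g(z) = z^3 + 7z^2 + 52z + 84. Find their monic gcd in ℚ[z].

z^2 + 5z + 42

By polynomial division,
  z^5 + 14z^4 + 77z^3 + 160z^2 - 1260z - 7056 = (z^2 + 7z - 24)(z^3 + 7z^2 + 52z + 84) + (-120z^2 - 600z - 5040)
  z^3 + 7z^2 + 52z + 84 = (-(1/120)z - 1/60)(-120z^2 - 600z - 5040) + (0)
Last nonzero remainder: -120z^2 - 600z - 5040. Dividing through by -120 gives the monic gcd z^2 + 5z + 42.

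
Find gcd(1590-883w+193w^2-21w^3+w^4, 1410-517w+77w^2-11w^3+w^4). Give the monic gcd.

By polynomial division,
  w^4-21w^3+193w^2-883w+1590 = (w^4-11w^3+77w^2-517w+1410) + (-10w^3+116w^2-366w+180)
  w^4-11w^3+77w^2-517w+1410 = (-(1/10)w-3/50)(-10w^3+116w^2-366w+180) + ((1184/25)w^2-(13024/25)w+7104/5)
  -10w^3+116w^2-366w+180 = (-(125/592)w+75/592)((1184/25)w^2-(13024/25)w+7104/5) + (0)
Last nonzero remainder: (1184/25)w^2-(13024/25)w+7104/5. Dividing through by 1184/25 gives the monic gcd w^2-11w+30.

30-11w+w^2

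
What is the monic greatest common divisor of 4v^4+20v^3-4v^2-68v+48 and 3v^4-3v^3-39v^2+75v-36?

Euclidean algorithm in ℚ[v]:
  4v^4+20v^3-4v^2-68v+48 = (4/3)(3v^4-3v^3-39v^2+75v-36) + (24v^3+48v^2-168v+96)
  3v^4-3v^3-39v^2+75v-36 = ((1/8)v-3/8)(24v^3+48v^2-168v+96) + (0)
Last nonzero remainder: 24v^3+48v^2-168v+96. Dividing through by 24 gives the monic gcd v^3+2v^2-7v+4.

v^3+2v^2-7v+4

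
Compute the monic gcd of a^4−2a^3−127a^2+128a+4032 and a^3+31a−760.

a−8

Euclidean algorithm in ℚ[a]:
  a^4−2a^3−127a^2+128a+4032 = (a−2)(a^3+31a−760) + (−158a^2+950a+2512)
  a^3+31a−760 = (−(1/158)a−475/12482)(−158a^2+950a+2512) + ((518320/6241)a−4146560/6241)
  −158a^2+950a+2512 = (−(493039/259160)a−979837/259160)((518320/6241)a−4146560/6241) + (0)
Last nonzero remainder: (518320/6241)a−4146560/6241. Dividing through by 518320/6241 gives the monic gcd a−8.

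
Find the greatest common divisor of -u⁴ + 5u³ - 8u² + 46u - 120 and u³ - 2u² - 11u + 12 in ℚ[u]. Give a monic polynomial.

u - 4

Euclidean algorithm in ℚ[u]:
  -u⁴ + 5u³ - 8u² + 46u - 120 = (-u + 3)(u³ - 2u² - 11u + 12) + (-13u² + 91u - 156)
  u³ - 2u² - 11u + 12 = (-(1/13)u - 5/13)(-13u² + 91u - 156) + (12u - 48)
  -13u² + 91u - 156 = (-(13/12)u + 13/4)(12u - 48) + (0)
Last nonzero remainder: 12u - 48. Dividing through by 12 gives the monic gcd u - 4.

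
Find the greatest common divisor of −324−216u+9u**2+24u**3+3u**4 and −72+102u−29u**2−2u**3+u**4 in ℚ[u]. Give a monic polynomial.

Apply the Euclidean algorithm:
  3u**4+24u**3+9u**2−216u−324 = (3)(u**4−2u**3−29u**2+102u−72) + (30u**3+96u**2−522u−108)
  u**4−2u**3−29u**2+102u−72 = ((1/30)u−13/75)(30u**3+96u**2−522u−108) + ((126/25)u**2+(378/25)u−2268/25)
  30u**3+96u**2−522u−108 = ((125/21)u+25/21)((126/25)u**2+(378/25)u−2268/25) + (0)
Last nonzero remainder: (126/25)u**2+(378/25)u−2268/25. Dividing through by 126/25 gives the monic gcd u**2+3u−18.

−18+3u+u**2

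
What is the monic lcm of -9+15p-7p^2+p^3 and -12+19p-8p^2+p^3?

36-69p+43p^2-11p^3+p^4

Euclidean algorithm in ℚ[p]:
  p^3-7p^2+15p-9 = (p^3-8p^2+19p-12) + (p^2-4p+3)
  p^3-8p^2+19p-12 = (p-4)(p^2-4p+3) + (0)
The last nonzero remainder p^2-4p+3 is already monic.
Then lcm(f, g) = f·g / gcd(f, g); expanding and making the result monic gives the answer.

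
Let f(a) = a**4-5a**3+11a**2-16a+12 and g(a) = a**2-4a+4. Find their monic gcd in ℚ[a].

By polynomial division,
  a**4-5a**3+11a**2-16a+12 = (a**2-a+3)(a**2-4a+4) + (0)
The last nonzero remainder a**2-4a+4 is already monic.

a**2-4a+4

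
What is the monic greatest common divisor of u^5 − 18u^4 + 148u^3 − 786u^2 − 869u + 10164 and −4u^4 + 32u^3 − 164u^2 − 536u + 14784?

Apply the Euclidean algorithm:
  u^5 − 18u^4 + 148u^3 − 786u^2 − 869u + 10164 = (−(1/4)u + 5/2)(−4u^4 + 32u^3 − 164u^2 − 536u + 14784) + (27u^3 − 510u^2 + 4167u − 26796)
  −4u^4 + 32u^3 − 164u^2 − 536u + 14784 = (−(4/27)u − 392/243)(27u^3 − 510u^2 + 4167u − 26796) + (−(29920/81)u^2 + (59840/27)u − 2303840/81)
  27u^3 − 510u^2 + 4167u − 26796 = (−(2187/29920)u + 7047/7480)(−(29920/81)u^2 + (59840/27)u − 2303840/81) + (0)
Last nonzero remainder: −(29920/81)u^2 + (59840/27)u − 2303840/81. Dividing through by −29920/81 gives the monic gcd u^2 − 6u + 77.

u^2 − 6u + 77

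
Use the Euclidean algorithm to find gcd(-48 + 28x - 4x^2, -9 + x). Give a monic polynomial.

1

Repeated division with remainder:
  -4x^2 + 28x - 48 = (-4x - 8)(x - 9) + (-120)
  x - 9 = (-(1/120)x + 3/40)(-120) + (0)
The last nonzero remainder is the constant -120, so the polynomials are coprime and gcd = 1.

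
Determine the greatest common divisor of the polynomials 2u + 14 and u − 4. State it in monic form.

1

Euclidean algorithm in ℚ[u]:
  2u + 14 = (2)(u − 4) + (22)
  u − 4 = ((1/22)u − 2/11)(22) + (0)
The last nonzero remainder is the constant 22, so the polynomials are coprime and gcd = 1.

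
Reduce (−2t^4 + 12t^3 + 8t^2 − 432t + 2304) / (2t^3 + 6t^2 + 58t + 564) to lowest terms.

Euclidean algorithm in ℚ[t]:
  −2t^4 + 12t^3 + 8t^2 − 432t + 2304 = (−t + 9)(2t^3 + 6t^2 + 58t + 564) + (12t^2 − 390t − 2772)
  2t^3 + 6t^2 + 58t + 564 = ((1/6)t + 71/12)(12t^2 − 390t − 2772) + ((5655/2)t + 16965)
  12t^2 − 390t − 2772 = ((8/1885)t − 308/1885)((5655/2)t + 16965) + (0)
Last nonzero remainder: (5655/2)t + 16965. Dividing through by 5655/2 gives the monic gcd t + 6.
Cancel t + 6 from numerator and denominator to get the reduced form.

(−t^3 + 12t^2 − 68t + 192)/(t^2 − 3t + 47)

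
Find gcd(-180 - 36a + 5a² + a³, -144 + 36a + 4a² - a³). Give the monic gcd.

Apply the Euclidean algorithm:
  a³ + 5a² - 36a - 180 = (-1)(-a³ + 4a² + 36a - 144) + (9a² - 324)
  -a³ + 4a² + 36a - 144 = (-(1/9)a + 4/9)(9a² - 324) + (0)
Last nonzero remainder: 9a² - 324. Dividing through by 9 gives the monic gcd a² - 36.

-36 + a²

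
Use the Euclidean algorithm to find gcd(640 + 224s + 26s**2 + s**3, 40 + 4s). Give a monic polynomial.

Apply the Euclidean algorithm:
  s**3 + 26s**2 + 224s + 640 = ((1/4)s**2 + 4s + 16)(4s + 40) + (0)
Last nonzero remainder: 4s + 40. Dividing through by 4 gives the monic gcd s + 10.

10 + s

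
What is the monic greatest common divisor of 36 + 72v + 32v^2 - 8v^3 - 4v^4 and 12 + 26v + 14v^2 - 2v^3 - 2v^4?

Repeated division with remainder:
  -4v^4 - 8v^3 + 32v^2 + 72v + 36 = (2)(-2v^4 - 2v^3 + 14v^2 + 26v + 12) + (-4v^3 + 4v^2 + 20v + 12)
  -2v^4 - 2v^3 + 14v^2 + 26v + 12 = ((1/2)v + 1)(-4v^3 + 4v^2 + 20v + 12) + (0)
Last nonzero remainder: -4v^3 + 4v^2 + 20v + 12. Dividing through by -4 gives the monic gcd v^3 - v^2 - 5v - 3.

-3 - 5v - v^2 + v^3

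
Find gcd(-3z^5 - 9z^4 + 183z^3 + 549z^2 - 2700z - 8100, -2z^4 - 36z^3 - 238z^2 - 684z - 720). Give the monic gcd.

z^3 + 14z^2 + 63z + 90

By polynomial division,
  -3z^5 - 9z^4 + 183z^3 + 549z^2 - 2700z - 8100 = ((3/2)z - 45/2)(-2z^4 - 36z^3 - 238z^2 - 684z - 720) + (-270z^3 - 3780z^2 - 17010z - 24300)
  -2z^4 - 36z^3 - 238z^2 - 684z - 720 = ((1/135)z + 4/135)(-270z^3 - 3780z^2 - 17010z - 24300) + (0)
Last nonzero remainder: -270z^3 - 3780z^2 - 17010z - 24300. Dividing through by -270 gives the monic gcd z^3 + 14z^2 + 63z + 90.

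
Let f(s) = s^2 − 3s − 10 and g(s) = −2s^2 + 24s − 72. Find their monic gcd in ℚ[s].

1

Euclidean algorithm in ℚ[s]:
  s^2 − 3s − 10 = (−1/2)(−2s^2 + 24s − 72) + (9s − 46)
  −2s^2 + 24s − 72 = (−(2/9)s + 124/81)(9s − 46) + (−128/81)
  9s − 46 = (−(729/128)s + 1863/64)(−128/81) + (0)
The last nonzero remainder is the constant −128/81, so the polynomials are coprime and gcd = 1.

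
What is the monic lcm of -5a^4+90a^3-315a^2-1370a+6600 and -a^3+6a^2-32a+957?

a^6-13a^5+60a^4-977a^3+5531a^2+17238a-114840

Euclidean algorithm in ℚ[a]:
  -5a^4+90a^3-315a^2-1370a+6600 = (5a-60)(-a^3+6a^2-32a+957) + (205a^2-8075a+64020)
  -a^3+6a^2-32a+957 = (-(1/205)a-1369/8405)(205a^2-8075a+64020) + (-(1739763/1681)a+19137393/1681)
  205a^2-8075a+64020 = (-(344605/1739763)a+3261140/579921)(-(1739763/1681)a+19137393/1681) + (0)
Last nonzero remainder: -(1739763/1681)a+19137393/1681. Dividing through by -1739763/1681 gives the monic gcd a-11.
Then lcm(f, g) = f·g / gcd(f, g); expanding and making the result monic gives the answer.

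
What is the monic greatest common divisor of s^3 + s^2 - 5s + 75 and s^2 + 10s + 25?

s + 5

Euclidean algorithm in ℚ[s]:
  s^3 + s^2 - 5s + 75 = (s - 9)(s^2 + 10s + 25) + (60s + 300)
  s^2 + 10s + 25 = ((1/60)s + 1/12)(60s + 300) + (0)
Last nonzero remainder: 60s + 300. Dividing through by 60 gives the monic gcd s + 5.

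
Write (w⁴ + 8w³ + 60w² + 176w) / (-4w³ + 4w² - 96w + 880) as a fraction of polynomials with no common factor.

Repeated division with remainder:
  w⁴ + 8w³ + 60w² + 176w = (-(1/4)w - 9/4)(-4w³ + 4w² - 96w + 880) + (45w² + 180w + 1980)
  -4w³ + 4w² - 96w + 880 = (-(4/45)w + 4/9)(45w² + 180w + 1980) + (0)
Last nonzero remainder: 45w² + 180w + 1980. Dividing through by 45 gives the monic gcd w² + 4w + 44.
Cancel w² + 4w + 44 from numerator and denominator to get the reduced form.

(-w² - 4w)/(4w - 20)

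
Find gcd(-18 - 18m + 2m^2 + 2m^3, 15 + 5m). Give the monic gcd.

3 + m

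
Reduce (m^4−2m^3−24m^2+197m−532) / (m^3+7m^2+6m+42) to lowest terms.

Repeated division with remainder:
  m^4−2m^3−24m^2+197m−532 = (m−9)(m^3+7m^2+6m+42) + (33m^2+209m−154)
  m^3+7m^2+6m+42 = ((1/33)m+2/99)(33m^2+209m−154) + ((58/9)m+406/9)
  33m^2+209m−154 = ((297/58)m−99/29)((58/9)m+406/9) + (0)
Last nonzero remainder: (58/9)m+406/9. Dividing through by 58/9 gives the monic gcd m+7.
Cancel m+7 from numerator and denominator to get the reduced form.

(m^3−9m^2+39m−76)/(m^2+6)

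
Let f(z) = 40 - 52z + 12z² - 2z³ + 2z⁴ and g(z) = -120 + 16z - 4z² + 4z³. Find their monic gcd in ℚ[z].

10 + 2z + z²

By polynomial division,
  2z⁴ - 2z³ + 12z² - 52z + 40 = ((1/2)z)(4z³ - 4z² + 16z - 120) + (4z² + 8z + 40)
  4z³ - 4z² + 16z - 120 = (z - 3)(4z² + 8z + 40) + (0)
Last nonzero remainder: 4z² + 8z + 40. Dividing through by 4 gives the monic gcd z² + 2z + 10.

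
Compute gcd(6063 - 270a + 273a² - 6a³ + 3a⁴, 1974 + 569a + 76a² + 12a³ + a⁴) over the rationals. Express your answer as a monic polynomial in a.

Repeated division with remainder:
  3a⁴ - 6a³ + 273a² - 270a + 6063 = (3)(a⁴ + 12a³ + 76a² + 569a + 1974) + (-42a³ + 45a² - 1977a + 141)
  a⁴ + 12a³ + 76a² + 569a + 1974 = (-(1/42)a - 61/196)(-42a³ + 45a² - 1977a + 141) + ((8415/196)a² - (8415/196)a + 395505/196)
  -42a³ + 45a² - 1977a + 141 = (-(2744/2805)a + 196/2805)((8415/196)a² - (8415/196)a + 395505/196) + (0)
Last nonzero remainder: (8415/196)a² - (8415/196)a + 395505/196. Dividing through by 8415/196 gives the monic gcd a² - a + 47.

47 - a + a²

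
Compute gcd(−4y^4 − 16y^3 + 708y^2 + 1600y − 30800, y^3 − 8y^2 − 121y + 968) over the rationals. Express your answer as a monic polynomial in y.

Euclidean algorithm in ℚ[y]:
  −4y^4 − 16y^3 + 708y^2 + 1600y − 30800 = (−4y − 48)(y^3 − 8y^2 − 121y + 968) + (−160y^2 − 336y + 15664)
  y^3 − 8y^2 − 121y + 968 = (−(1/160)y + 101/1600)(−160y^2 − 336y + 15664) + (−(189/100)y − 2079/100)
  −160y^2 − 336y + 15664 = ((16000/189)y − 142400/189)(−(189/100)y − 2079/100) + (0)
Last nonzero remainder: −(189/100)y − 2079/100. Dividing through by −189/100 gives the monic gcd y + 11.

y + 11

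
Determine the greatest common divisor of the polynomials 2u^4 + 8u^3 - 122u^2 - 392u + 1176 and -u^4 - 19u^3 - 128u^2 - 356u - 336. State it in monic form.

Euclidean algorithm in ℚ[u]:
  2u^4 + 8u^3 - 122u^2 - 392u + 1176 = (-2)(-u^4 - 19u^3 - 128u^2 - 356u - 336) + (-30u^3 - 378u^2 - 1104u + 504)
  -u^4 - 19u^3 - 128u^2 - 356u - 336 = ((1/30)u + 16/75)(-30u^3 - 378u^2 - 1104u + 504) + (-(264/25)u^2 - (3432/25)u - 11088/25)
  -30u^3 - 378u^2 - 1104u + 504 = ((125/44)u - 25/22)(-(264/25)u^2 - (3432/25)u - 11088/25) + (0)
Last nonzero remainder: -(264/25)u^2 - (3432/25)u - 11088/25. Dividing through by -264/25 gives the monic gcd u^2 + 13u + 42.

u^2 + 13u + 42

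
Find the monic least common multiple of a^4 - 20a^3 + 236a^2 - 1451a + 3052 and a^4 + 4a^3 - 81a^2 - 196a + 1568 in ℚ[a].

Apply the Euclidean algorithm:
  a^4 - 20a^3 + 236a^2 - 1451a + 3052 = (a^4 + 4a^3 - 81a^2 - 196a + 1568) + (-24a^3 + 317a^2 - 1255a + 1484)
  a^4 + 4a^3 - 81a^2 - 196a + 1568 = (-(1/24)a - 413/576)(-24a^3 + 317a^2 - 1255a + 1484) + ((54145/576)a^2 - (595595/576)a + 379015/144)
  -24a^3 + 317a^2 - 1255a + 1484 = (-(13824/54145)a + 30528/54145)((54145/576)a^2 - (595595/576)a + 379015/144) + (0)
Last nonzero remainder: (54145/576)a^2 - (595595/576)a + 379015/144. Dividing through by 54145/576 gives the monic gcd a^2 - 11a + 28.
Then lcm(f, g) = f·g / gcd(f, g); expanding and making the result monic gives the answer.

a^6 - 5a^5 - 8a^4 + 969a^3 - 5497a^2 - 35476a + 170912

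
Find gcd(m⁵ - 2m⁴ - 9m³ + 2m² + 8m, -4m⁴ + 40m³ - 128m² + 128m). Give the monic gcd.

m² - 4m

Euclidean algorithm in ℚ[m]:
  m⁵ - 2m⁴ - 9m³ + 2m² + 8m = (-(1/4)m - 2)(-4m⁴ + 40m³ - 128m² + 128m) + (39m³ - 222m² + 264m)
  -4m⁴ + 40m³ - 128m² + 128m = (-(4/39)m + 224/507)(39m³ - 222m² + 264m) + (-(480/169)m² + (1920/169)m)
  39m³ - 222m² + 264m = (-(2197/160)m + 1859/80)(-(480/169)m² + (1920/169)m) + (0)
Last nonzero remainder: -(480/169)m² + (1920/169)m. Dividing through by -480/169 gives the monic gcd m² - 4m.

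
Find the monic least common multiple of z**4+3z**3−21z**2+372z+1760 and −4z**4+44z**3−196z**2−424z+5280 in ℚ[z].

Repeated division with remainder:
  z**4+3z**3−21z**2+372z+1760 = (−1/4)(−4z**4+44z**3−196z**2−424z+5280) + (14z**3−70z**2+266z+3080)
  −4z**4+44z**3−196z**2−424z+5280 = (−(2/7)z+12/7)(14z**3−70z**2+266z+3080) + (0)
Last nonzero remainder: 14z**3−70z**2+266z+3080. Dividing through by 14 gives the monic gcd z**3−5z**2+19z+220.
Then lcm(f, g) = f·g / gcd(f, g); expanding and making the result monic gives the answer.

z**5−3z**4−39z**3+498z**2−472z−10560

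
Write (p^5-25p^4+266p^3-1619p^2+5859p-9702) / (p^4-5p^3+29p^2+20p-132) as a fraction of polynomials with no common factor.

Euclidean algorithm in ℚ[p]:
  p^5-25p^4+266p^3-1619p^2+5859p-9702 = (p-20)(p^4-5p^3+29p^2+20p-132) + (137p^3-1059p^2+6391p-12342)
  p^4-5p^3+29p^2+20p-132 = ((1/137)p+374/18769)(137p^3-1059p^2+6391p-12342) + ((64800/18769)p^2-(324000/18769)p+2138400/18769)
  137p^3-1059p^2+6391p-12342 = ((2571353/64800)p-3509803/32400)((64800/18769)p^2-(324000/18769)p+2138400/18769) + (0)
Last nonzero remainder: (64800/18769)p^2-(324000/18769)p+2138400/18769. Dividing through by 64800/18769 gives the monic gcd p^2-5p+33.
Cancel p^2-5p+33 from numerator and denominator to get the reduced form.

(p^3-20p^2+133p-294)/(p^2-4)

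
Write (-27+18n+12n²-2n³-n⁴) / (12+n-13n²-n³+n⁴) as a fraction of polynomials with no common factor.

Euclidean algorithm in ℚ[n]:
  -n⁴-2n³+12n²+18n-27 = (-1)(n⁴-n³-13n²+n+12) + (-3n³-n²+19n-15)
  n⁴-n³-13n²+n+12 = (-(1/3)n+4/9)(-3n³-n²+19n-15) + (-(56/9)n²-(112/9)n+56/3)
  -3n³-n²+19n-15 = ((27/56)n-45/56)(-(56/9)n²-(112/9)n+56/3) + (0)
Last nonzero remainder: -(56/9)n²-(112/9)n+56/3. Dividing through by -56/9 gives the monic gcd n²+2n-3.
Cancel n²+2n-3 from numerator and denominator to get the reduced form.

(9-n²)/(-4-3n+n²)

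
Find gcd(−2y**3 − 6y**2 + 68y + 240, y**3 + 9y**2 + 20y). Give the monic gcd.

y**2 + 9y + 20

Euclidean algorithm in ℚ[y]:
  −2y**3 − 6y**2 + 68y + 240 = (−2)(y**3 + 9y**2 + 20y) + (12y**2 + 108y + 240)
  y**3 + 9y**2 + 20y = ((1/12)y)(12y**2 + 108y + 240) + (0)
Last nonzero remainder: 12y**2 + 108y + 240. Dividing through by 12 gives the monic gcd y**2 + 9y + 20.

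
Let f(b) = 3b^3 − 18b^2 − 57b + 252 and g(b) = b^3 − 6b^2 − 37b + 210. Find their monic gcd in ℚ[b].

b − 7

Repeated division with remainder:
  3b^3 − 18b^2 − 57b + 252 = (3)(b^3 − 6b^2 − 37b + 210) + (54b − 378)
  b^3 − 6b^2 − 37b + 210 = ((1/54)b^2 + (1/54)b − 5/9)(54b − 378) + (0)
Last nonzero remainder: 54b − 378. Dividing through by 54 gives the monic gcd b − 7.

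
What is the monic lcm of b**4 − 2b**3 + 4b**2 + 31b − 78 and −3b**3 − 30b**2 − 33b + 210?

Euclidean algorithm in ℚ[b]:
  b**4 − 2b**3 + 4b**2 + 31b − 78 = (−(1/3)b + 4)(−3b**3 − 30b**2 − 33b + 210) + (113b**2 + 233b − 918)
  −3b**3 − 30b**2 − 33b + 210 = (−(3/113)b − 2691/12769)(113b**2 + 233b − 918) + (−(105576/12769)b + 211152/12769)
  113b**2 + 233b − 918 = (−(1442897/105576)b − 1953657/35192)(−(105576/12769)b + 211152/12769) + (0)
Last nonzero remainder: −(105576/12769)b + 211152/12769. Dividing through by −105576/12769 gives the monic gcd b − 2.
Then lcm(f, g) = f·g / gcd(f, g); expanding and making the result monic gives the answer.

b**6 + 10b**5 + 15b**4 + 9b**3 + 434b**2 + 149b − 2730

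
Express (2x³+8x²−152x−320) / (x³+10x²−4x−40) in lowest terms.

(2x−16)/(x−2)

By polynomial division,
  2x³+8x²−152x−320 = (2)(x³+10x²−4x−40) + (−12x²−144x−240)
  x³+10x²−4x−40 = (−(1/12)x+1/6)(−12x²−144x−240) + (0)
Last nonzero remainder: −12x²−144x−240. Dividing through by −12 gives the monic gcd x²+12x+20.
Cancel x²+12x+20 from numerator and denominator to get the reduced form.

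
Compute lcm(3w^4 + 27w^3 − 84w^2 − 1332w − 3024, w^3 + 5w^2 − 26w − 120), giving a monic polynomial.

w^5 + 4w^4 − 73w^3 − 304w^2 + 1212w + 5040

Euclidean algorithm in ℚ[w]:
  3w^4 + 27w^3 − 84w^2 − 1332w − 3024 = (3w + 12)(w^3 + 5w^2 − 26w − 120) + (−66w^2 − 660w − 1584)
  w^3 + 5w^2 − 26w − 120 = (−(1/66)w + 5/66)(−66w^2 − 660w − 1584) + (0)
Last nonzero remainder: −66w^2 − 660w − 1584. Dividing through by −66 gives the monic gcd w^2 + 10w + 24.
Then lcm(f, g) = f·g / gcd(f, g); expanding and making the result monic gives the answer.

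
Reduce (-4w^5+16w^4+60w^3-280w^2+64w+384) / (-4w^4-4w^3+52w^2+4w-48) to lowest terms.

(w^2-6w+8)/(w-1)

Apply the Euclidean algorithm:
  -4w^5+16w^4+60w^3-280w^2+64w+384 = (w-5)(-4w^4-4w^3+52w^2+4w-48) + (-12w^3-24w^2+132w+144)
  -4w^4-4w^3+52w^2+4w-48 = ((1/3)w-1/3)(-12w^3-24w^2+132w+144) + (0)
Last nonzero remainder: -12w^3-24w^2+132w+144. Dividing through by -12 gives the monic gcd w^3+2w^2-11w-12.
Cancel w^3+2w^2-11w-12 from numerator and denominator to get the reduced form.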